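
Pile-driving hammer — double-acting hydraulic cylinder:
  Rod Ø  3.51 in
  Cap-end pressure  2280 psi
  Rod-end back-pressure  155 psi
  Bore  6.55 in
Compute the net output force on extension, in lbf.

F ≈ 73100 lbf

Cap-side area A_cap = π/4 × (6.55 in)² = 33.70 in^2
Rod-side annular area A_ann = π/4 × (6.55² − 3.51²) = 24.02 in^2
Net thrust = P_cap·A_cap − P_rod·A_ann = 76830 lbf − 3723 lbf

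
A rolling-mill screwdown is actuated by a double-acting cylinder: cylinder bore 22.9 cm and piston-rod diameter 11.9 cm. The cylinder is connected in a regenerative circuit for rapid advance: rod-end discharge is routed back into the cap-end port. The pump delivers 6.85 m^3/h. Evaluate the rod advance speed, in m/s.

v ≈ 0.171 m/s

In regeneration the rod-end outflow joins the pump flow into the cap end, so the net volume the pump must supply per unit advance equals the rod cross-section area.
Rod cross-section A_rod = π/4 × (11.9 cm)² = 111.2 cm^2
v = Q_pump / A_rod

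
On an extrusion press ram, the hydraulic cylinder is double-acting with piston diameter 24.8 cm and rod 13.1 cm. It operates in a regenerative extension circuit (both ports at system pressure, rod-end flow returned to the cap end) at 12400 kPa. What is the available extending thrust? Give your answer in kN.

With equal pressure on both faces, forces on the annular region cancel; the net push is pressure × rod cross-section.
Rod cross-section A_rod = π/4 × (13.1 cm)² = 134.8 cm^2
F = P × A_rod

F ≈ 167 kN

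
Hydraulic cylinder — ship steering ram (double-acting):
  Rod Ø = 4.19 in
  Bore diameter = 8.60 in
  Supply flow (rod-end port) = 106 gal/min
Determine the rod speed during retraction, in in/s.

v ≈ 9.21 in/s

Rod-side annular area A_ann = π/4 × (8.60² − 4.19²) = 44.30 in^2
Flow into the rod-end port fills the annular volume.
v = Q / A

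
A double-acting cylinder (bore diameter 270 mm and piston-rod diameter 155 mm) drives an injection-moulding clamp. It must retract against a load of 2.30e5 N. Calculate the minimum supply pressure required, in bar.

Rod-side annular area A_ann = π/4 × (270² − 155²) = 38390 mm^2
Retraction: pressure acts on the annular area.
P = F / A = 2.30e5 N / A

P ≈ 59.9 bar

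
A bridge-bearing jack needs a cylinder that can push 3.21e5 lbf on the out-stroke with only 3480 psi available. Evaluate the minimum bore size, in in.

D ≈ 10.8 in

Extension force acts on the full piston face: F = P × (π/4)D².
D = √(4F / (πP)) = √(4 × 3.21e5 lbf / (π × 3480 psi))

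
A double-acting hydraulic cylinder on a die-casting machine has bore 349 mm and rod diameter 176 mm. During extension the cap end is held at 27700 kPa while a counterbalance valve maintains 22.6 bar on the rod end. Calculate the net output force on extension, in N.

Cap-side area A_cap = π/4 × (349 mm)² = 95660 mm^2
Rod-side annular area A_ann = π/4 × (349² − 176²) = 71330 mm^2
Net thrust = P_cap·A_cap − P_rod·A_ann = 2.650e6 N − 1.612e5 N

F ≈ 2.49e6 N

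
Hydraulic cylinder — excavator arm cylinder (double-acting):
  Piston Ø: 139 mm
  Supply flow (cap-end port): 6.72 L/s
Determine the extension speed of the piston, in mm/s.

Cap-side area A_cap = π/4 × (139 mm)² = 15170 mm^2
v = Q / A

v ≈ 443 mm/s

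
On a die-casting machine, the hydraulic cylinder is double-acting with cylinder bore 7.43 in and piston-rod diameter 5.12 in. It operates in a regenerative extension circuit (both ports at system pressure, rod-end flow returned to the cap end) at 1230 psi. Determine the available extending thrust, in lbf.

With equal pressure on both faces, forces on the annular region cancel; the net push is pressure × rod cross-section.
Rod cross-section A_rod = π/4 × (5.12 in)² = 20.59 in^2
F = P × A_rod

F ≈ 25300 lbf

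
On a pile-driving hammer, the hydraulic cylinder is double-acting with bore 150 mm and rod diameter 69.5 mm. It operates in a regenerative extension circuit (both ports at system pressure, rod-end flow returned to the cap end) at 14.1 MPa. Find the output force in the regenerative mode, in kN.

F ≈ 53.5 kN

With equal pressure on both faces, forces on the annular region cancel; the net push is pressure × rod cross-section.
Rod cross-section A_rod = π/4 × (69.5 mm)² = 3794 mm^2
F = P × A_rod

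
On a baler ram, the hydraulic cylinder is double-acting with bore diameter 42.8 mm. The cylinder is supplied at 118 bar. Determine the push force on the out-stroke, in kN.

Cap-side area A_cap = π/4 × (42.8 mm)² = 1439 mm^2
F = P × A_cap = 118 bar × A_cap

F ≈ 17.0 kN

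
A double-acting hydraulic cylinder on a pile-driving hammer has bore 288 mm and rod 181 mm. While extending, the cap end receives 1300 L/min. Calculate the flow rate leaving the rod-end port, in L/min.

Cap-side area A_cap = π/4 × (288 mm)² = 65140 mm^2
Rod-side annular area A_ann = π/4 × (288² − 181²) = 39410 mm^2
Piston speed v = Q_in/A_cap; rod-end outflow Q_out = v × A_ann = Q_in × A_ann/A_cap.

Q_out ≈ 787 L/min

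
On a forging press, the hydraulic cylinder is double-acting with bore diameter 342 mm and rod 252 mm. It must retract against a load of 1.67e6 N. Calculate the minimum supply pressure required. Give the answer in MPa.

Rod-side annular area A_ann = π/4 × (342² − 252²) = 41990 mm^2
Retraction: pressure acts on the annular area.
P = F / A = 1.67e6 N / A

P ≈ 39.8 MPa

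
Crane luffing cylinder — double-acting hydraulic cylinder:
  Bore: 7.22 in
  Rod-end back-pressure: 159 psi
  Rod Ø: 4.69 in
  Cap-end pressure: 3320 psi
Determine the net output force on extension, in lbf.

Cap-side area A_cap = π/4 × (7.22 in)² = 40.94 in^2
Rod-side annular area A_ann = π/4 × (7.22² − 4.69²) = 23.67 in^2
Net thrust = P_cap·A_cap − P_rod·A_ann = 1.359e5 lbf − 3763 lbf

F ≈ 1.32e5 lbf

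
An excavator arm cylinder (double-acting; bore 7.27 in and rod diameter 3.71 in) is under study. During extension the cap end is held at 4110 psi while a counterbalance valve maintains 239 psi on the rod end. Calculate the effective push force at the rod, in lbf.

F ≈ 1.63e5 lbf

Cap-side area A_cap = π/4 × (7.27 in)² = 41.51 in^2
Rod-side annular area A_ann = π/4 × (7.27² − 3.71²) = 30.70 in^2
Net thrust = P_cap·A_cap − P_rod·A_ann = 1.706e5 lbf − 7337 lbf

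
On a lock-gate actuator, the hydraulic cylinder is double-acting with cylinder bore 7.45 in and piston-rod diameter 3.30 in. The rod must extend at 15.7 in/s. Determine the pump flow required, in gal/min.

Q ≈ 178 gal/min

Cap-side area A_cap = π/4 × (7.45 in)² = 43.59 in^2
Q = A × v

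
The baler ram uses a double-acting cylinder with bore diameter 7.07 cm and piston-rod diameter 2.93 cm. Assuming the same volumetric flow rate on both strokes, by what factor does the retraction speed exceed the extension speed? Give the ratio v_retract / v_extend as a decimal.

v_ret/v_ext ≈ 1.21

Cap-side area A_cap = π/4 × (7.07 cm)² = 39.26 cm^2
Rod-side annular area A_ann = π/4 × (7.07² − 2.93²) = 32.52 cm^2
For equal Q, v ∝ 1/A, so v_ret/v_ext = A_cap/A_ann.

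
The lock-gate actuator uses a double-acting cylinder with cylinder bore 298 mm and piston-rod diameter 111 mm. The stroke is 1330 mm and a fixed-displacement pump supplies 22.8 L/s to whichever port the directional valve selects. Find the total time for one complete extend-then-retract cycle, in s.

Cap-side area A_cap = π/4 × (298 mm)² = 69750 mm^2
Rod-side annular area A_ann = π/4 × (298² − 111²) = 60070 mm^2
t_ext = A_cap·L/Q = 4.069 s
t_ret = A_ann·L/Q = 3.504 s
t_cycle = t_ext + t_ret

t ≈ 7.57 s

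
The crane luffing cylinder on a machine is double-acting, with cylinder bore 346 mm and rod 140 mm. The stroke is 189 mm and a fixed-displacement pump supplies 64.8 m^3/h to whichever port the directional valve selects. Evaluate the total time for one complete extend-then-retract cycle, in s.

t ≈ 1.81 s

Cap-side area A_cap = π/4 × (346 mm)² = 94020 mm^2
Rod-side annular area A_ann = π/4 × (346² − 140²) = 78630 mm^2
t_ext = A_cap·L/Q = 0.9873 s
t_ret = A_ann·L/Q = 0.8256 s
t_cycle = t_ext + t_ret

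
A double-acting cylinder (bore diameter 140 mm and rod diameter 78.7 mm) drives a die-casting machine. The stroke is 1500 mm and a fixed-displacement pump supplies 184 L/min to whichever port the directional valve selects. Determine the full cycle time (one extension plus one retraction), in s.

Cap-side area A_cap = π/4 × (140 mm)² = 15390 mm^2
Rod-side annular area A_ann = π/4 × (140² − 78.7²) = 10530 mm^2
t_ext = A_cap·L/Q = 7.530 s
t_ret = A_ann·L/Q = 5.150 s
t_cycle = t_ext + t_ret

t ≈ 12.7 s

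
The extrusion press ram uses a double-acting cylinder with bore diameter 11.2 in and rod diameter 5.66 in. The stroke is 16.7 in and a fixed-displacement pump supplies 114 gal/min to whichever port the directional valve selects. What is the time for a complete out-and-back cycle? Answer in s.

t ≈ 6.54 s

Cap-side area A_cap = π/4 × (11.2 in)² = 98.52 in^2
Rod-side annular area A_ann = π/4 × (11.2² − 5.66²) = 73.36 in^2
t_ext = A_cap·L/Q = 3.749 s
t_ret = A_ann·L/Q = 2.791 s
t_cycle = t_ext + t_ret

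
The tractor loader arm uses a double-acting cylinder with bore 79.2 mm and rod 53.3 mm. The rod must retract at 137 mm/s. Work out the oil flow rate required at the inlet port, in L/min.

Q ≈ 22.2 L/min

Rod-side annular area A_ann = π/4 × (79.2² − 53.3²) = 2695 mm^2
Q = A × v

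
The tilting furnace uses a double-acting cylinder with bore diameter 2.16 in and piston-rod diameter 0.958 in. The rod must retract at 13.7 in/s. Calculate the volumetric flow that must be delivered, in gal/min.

Q ≈ 10.5 gal/min

Rod-side annular area A_ann = π/4 × (2.16² − 0.958²) = 2.944 in^2
Q = A × v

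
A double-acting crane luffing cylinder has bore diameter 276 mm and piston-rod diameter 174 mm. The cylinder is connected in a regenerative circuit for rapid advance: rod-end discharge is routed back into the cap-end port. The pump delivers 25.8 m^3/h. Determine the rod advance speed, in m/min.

In regeneration the rod-end outflow joins the pump flow into the cap end, so the net volume the pump must supply per unit advance equals the rod cross-section area.
Rod cross-section A_rod = π/4 × (174 mm)² = 23780 mm^2
v = Q_pump / A_rod

v ≈ 18.1 m/min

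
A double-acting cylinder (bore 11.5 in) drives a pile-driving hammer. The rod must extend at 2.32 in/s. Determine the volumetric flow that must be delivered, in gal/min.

Q ≈ 62.6 gal/min

Cap-side area A_cap = π/4 × (11.5 in)² = 103.9 in^2
Q = A × v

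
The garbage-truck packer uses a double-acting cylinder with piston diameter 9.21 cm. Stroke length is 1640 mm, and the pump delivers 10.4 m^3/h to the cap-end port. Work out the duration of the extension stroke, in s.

t ≈ 3.78 s

Cap-side area A_cap = π/4 × (9.21 cm)² = 66.62 cm^2
Swept volume V = A × L; t = V / Q = A·L / Q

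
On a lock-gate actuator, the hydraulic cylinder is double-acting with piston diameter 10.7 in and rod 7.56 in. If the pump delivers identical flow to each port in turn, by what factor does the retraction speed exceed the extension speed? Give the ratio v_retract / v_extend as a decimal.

v_ret/v_ext ≈ 2.00

Cap-side area A_cap = π/4 × (10.7 in)² = 89.92 in^2
Rod-side annular area A_ann = π/4 × (10.7² − 7.56²) = 45.03 in^2
For equal Q, v ∝ 1/A, so v_ret/v_ext = A_cap/A_ann.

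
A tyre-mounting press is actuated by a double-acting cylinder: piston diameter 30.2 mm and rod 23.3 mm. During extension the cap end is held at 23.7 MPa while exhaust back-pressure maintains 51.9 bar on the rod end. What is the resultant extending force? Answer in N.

Cap-side area A_cap = π/4 × (30.2 mm)² = 716.3 mm^2
Rod-side annular area A_ann = π/4 × (30.2² − 23.3²) = 289.9 mm^2
Net thrust = P_cap·A_cap − P_rod·A_ann = 16980 N − 1505 N

F ≈ 15500 N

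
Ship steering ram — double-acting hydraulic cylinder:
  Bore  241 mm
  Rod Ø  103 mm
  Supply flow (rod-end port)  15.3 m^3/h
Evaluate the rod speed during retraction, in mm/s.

Rod-side annular area A_ann = π/4 × (241² − 103²) = 37280 mm^2
Flow into the rod-end port fills the annular volume.
v = Q / A

v ≈ 114 mm/s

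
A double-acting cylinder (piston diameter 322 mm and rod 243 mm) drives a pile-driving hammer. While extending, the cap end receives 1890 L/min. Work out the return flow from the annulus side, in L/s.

Q_out ≈ 13.6 L/s

Cap-side area A_cap = π/4 × (322 mm)² = 81430 mm^2
Rod-side annular area A_ann = π/4 × (322² − 243²) = 35060 mm^2
Piston speed v = Q_in/A_cap; rod-end outflow Q_out = v × A_ann = Q_in × A_ann/A_cap.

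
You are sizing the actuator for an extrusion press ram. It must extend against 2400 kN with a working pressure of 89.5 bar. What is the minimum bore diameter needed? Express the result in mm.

D ≈ 584 mm

Extension force acts on the full piston face: F = P × (π/4)D².
D = √(4F / (πP)) = √(4 × 2400 kN / (π × 89.5 bar))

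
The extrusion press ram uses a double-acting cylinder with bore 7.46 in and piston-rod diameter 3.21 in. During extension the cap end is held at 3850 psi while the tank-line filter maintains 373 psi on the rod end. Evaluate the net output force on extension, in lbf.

F ≈ 1.55e5 lbf

Cap-side area A_cap = π/4 × (7.46 in)² = 43.71 in^2
Rod-side annular area A_ann = π/4 × (7.46² − 3.21²) = 35.62 in^2
Net thrust = P_cap·A_cap − P_rod·A_ann = 1.683e5 lbf − 13280 lbf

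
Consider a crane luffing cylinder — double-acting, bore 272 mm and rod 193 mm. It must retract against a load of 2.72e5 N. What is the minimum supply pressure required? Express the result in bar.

P ≈ 94.3 bar

Rod-side annular area A_ann = π/4 × (272² − 193²) = 28850 mm^2
Retraction: pressure acts on the annular area.
P = F / A = 2.72e5 N / A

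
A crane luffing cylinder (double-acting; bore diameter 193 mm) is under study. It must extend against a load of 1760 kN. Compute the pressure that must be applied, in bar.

P ≈ 602 bar

Cap-side area A_cap = π/4 × (193 mm)² = 29260 mm^2
P = F / A = 1760 kN / A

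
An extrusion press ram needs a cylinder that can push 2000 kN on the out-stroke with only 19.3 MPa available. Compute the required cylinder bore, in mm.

D ≈ 363 mm

Extension force acts on the full piston face: F = P × (π/4)D².
D = √(4F / (πP)) = √(4 × 2000 kN / (π × 19.3 MPa))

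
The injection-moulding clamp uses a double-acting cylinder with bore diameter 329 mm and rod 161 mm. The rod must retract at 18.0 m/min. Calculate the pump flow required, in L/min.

Q ≈ 1160 L/min

Rod-side annular area A_ann = π/4 × (329² − 161²) = 64650 mm^2
Q = A × v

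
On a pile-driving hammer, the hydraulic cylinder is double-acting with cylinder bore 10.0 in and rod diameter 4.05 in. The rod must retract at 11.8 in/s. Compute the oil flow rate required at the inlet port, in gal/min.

Q ≈ 201 gal/min

Rod-side annular area A_ann = π/4 × (10.0² − 4.05²) = 65.66 in^2
Q = A × v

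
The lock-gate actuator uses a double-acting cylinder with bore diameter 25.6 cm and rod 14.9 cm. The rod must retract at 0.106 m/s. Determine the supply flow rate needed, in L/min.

Q ≈ 216 L/min

Rod-side annular area A_ann = π/4 × (25.6² − 14.9²) = 340.4 cm^2
Q = A × v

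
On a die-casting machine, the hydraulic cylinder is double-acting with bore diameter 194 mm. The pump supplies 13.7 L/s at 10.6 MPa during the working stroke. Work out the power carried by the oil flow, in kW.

W ≈ 145 kW

Hydraulic power = P × Q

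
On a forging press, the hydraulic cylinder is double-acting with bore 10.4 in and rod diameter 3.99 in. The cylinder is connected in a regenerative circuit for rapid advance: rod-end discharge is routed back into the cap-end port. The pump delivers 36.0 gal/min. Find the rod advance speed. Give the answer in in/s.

In regeneration the rod-end outflow joins the pump flow into the cap end, so the net volume the pump must supply per unit advance equals the rod cross-section area.
Rod cross-section A_rod = π/4 × (3.99 in)² = 12.50 in^2
v = Q_pump / A_rod

v ≈ 11.1 in/s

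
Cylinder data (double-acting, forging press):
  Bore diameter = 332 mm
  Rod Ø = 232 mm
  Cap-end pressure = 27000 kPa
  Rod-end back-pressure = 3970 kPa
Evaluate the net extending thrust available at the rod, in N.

Cap-side area A_cap = π/4 × (332 mm)² = 86570 mm^2
Rod-side annular area A_ann = π/4 × (332² − 232²) = 44300 mm^2
Net thrust = P_cap·A_cap − P_rod·A_ann = 2.337e6 N − 1.759e5 N

F ≈ 2.16e6 N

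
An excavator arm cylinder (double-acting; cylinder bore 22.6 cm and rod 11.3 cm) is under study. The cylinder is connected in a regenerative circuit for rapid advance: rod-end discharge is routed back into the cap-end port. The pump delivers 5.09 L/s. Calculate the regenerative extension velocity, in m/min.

In regeneration the rod-end outflow joins the pump flow into the cap end, so the net volume the pump must supply per unit advance equals the rod cross-section area.
Rod cross-section A_rod = π/4 × (11.3 cm)² = 100.3 cm^2
v = Q_pump / A_rod

v ≈ 30.5 m/min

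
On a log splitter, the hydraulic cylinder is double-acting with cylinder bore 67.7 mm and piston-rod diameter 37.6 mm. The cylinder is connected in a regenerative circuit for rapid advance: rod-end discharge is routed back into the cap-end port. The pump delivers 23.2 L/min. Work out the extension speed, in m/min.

v ≈ 20.9 m/min

In regeneration the rod-end outflow joins the pump flow into the cap end, so the net volume the pump must supply per unit advance equals the rod cross-section area.
Rod cross-section A_rod = π/4 × (37.6 mm)² = 1110 mm^2
v = Q_pump / A_rod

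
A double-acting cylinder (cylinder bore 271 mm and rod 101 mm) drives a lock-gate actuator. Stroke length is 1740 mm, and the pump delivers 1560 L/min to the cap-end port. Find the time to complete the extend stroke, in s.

Cap-side area A_cap = π/4 × (271 mm)² = 57680 mm^2
Swept volume V = A × L; t = V / Q = A·L / Q

t ≈ 3.86 s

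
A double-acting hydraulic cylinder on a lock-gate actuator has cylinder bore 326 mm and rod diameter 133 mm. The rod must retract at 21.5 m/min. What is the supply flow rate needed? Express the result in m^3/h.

Q ≈ 89.8 m^3/h

Rod-side annular area A_ann = π/4 × (326² − 133²) = 69580 mm^2
Q = A × v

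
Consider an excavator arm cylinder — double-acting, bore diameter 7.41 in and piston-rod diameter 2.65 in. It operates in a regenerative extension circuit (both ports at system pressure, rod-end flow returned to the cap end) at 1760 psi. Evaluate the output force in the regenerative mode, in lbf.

F ≈ 9710 lbf

With equal pressure on both faces, forces on the annular region cancel; the net push is pressure × rod cross-section.
Rod cross-section A_rod = π/4 × (2.65 in)² = 5.515 in^2
F = P × A_rod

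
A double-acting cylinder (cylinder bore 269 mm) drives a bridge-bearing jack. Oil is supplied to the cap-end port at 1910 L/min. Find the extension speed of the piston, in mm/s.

v ≈ 560 mm/s

Cap-side area A_cap = π/4 × (269 mm)² = 56830 mm^2
v = Q / A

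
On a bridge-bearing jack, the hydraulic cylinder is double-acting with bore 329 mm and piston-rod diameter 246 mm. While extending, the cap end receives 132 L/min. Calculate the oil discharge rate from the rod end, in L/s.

Q_out ≈ 0.970 L/s

Cap-side area A_cap = π/4 × (329 mm)² = 85010 mm^2
Rod-side annular area A_ann = π/4 × (329² − 246²) = 37480 mm^2
Piston speed v = Q_in/A_cap; rod-end outflow Q_out = v × A_ann = Q_in × A_ann/A_cap.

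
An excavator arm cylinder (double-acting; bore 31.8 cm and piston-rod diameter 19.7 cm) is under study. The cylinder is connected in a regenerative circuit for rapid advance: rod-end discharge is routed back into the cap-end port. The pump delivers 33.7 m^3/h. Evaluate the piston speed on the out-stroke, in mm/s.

In regeneration the rod-end outflow joins the pump flow into the cap end, so the net volume the pump must supply per unit advance equals the rod cross-section area.
Rod cross-section A_rod = π/4 × (19.7 cm)² = 304.8 cm^2
v = Q_pump / A_rod

v ≈ 307 mm/s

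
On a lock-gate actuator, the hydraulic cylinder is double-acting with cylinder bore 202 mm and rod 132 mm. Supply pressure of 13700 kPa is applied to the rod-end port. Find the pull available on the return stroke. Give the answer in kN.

Rod-side annular area A_ann = π/4 × (202² − 132²) = 18360 mm^2
On retraction the pressure acts on the annular area (bore minus rod).
F = P × A_ann

F ≈ 252 kN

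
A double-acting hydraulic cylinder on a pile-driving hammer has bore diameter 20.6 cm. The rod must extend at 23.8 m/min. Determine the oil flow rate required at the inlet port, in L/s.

Cap-side area A_cap = π/4 × (20.6 cm)² = 333.3 cm^2
Q = A × v

Q ≈ 13.2 L/s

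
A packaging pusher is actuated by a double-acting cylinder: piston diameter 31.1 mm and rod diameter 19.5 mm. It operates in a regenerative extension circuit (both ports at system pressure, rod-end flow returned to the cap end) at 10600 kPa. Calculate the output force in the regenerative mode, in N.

F ≈ 3170 N

With equal pressure on both faces, forces on the annular region cancel; the net push is pressure × rod cross-section.
Rod cross-section A_rod = π/4 × (19.5 mm)² = 298.6 mm^2
F = P × A_rod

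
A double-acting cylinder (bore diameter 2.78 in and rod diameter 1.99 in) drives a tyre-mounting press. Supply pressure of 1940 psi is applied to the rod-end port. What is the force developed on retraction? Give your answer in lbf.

Rod-side annular area A_ann = π/4 × (2.78² − 1.99²) = 2.960 in^2
On retraction the pressure acts on the annular area (bore minus rod).
F = P × A_ann

F ≈ 5740 lbf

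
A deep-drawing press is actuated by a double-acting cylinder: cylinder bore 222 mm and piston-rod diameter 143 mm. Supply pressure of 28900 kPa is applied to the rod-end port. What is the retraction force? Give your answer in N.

Rod-side annular area A_ann = π/4 × (222² − 143²) = 22650 mm^2
On retraction the pressure acts on the annular area (bore minus rod).
F = P × A_ann

F ≈ 6.54e5 N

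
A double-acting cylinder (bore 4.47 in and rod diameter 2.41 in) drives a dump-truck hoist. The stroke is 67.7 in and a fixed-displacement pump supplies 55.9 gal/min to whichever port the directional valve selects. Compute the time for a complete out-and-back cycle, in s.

t ≈ 8.44 s

Cap-side area A_cap = π/4 × (4.47 in)² = 15.69 in^2
Rod-side annular area A_ann = π/4 × (4.47² − 2.41²) = 11.13 in^2
t_ext = A_cap·L/Q = 4.937 s
t_ret = A_ann·L/Q = 3.502 s
t_cycle = t_ext + t_ret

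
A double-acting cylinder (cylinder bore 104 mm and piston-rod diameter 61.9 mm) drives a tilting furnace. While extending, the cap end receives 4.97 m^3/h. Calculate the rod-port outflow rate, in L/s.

Cap-side area A_cap = π/4 × (104 mm)² = 8495 mm^2
Rod-side annular area A_ann = π/4 × (104² − 61.9²) = 5486 mm^2
Piston speed v = Q_in/A_cap; rod-end outflow Q_out = v × A_ann = Q_in × A_ann/A_cap.

Q_out ≈ 0.891 L/s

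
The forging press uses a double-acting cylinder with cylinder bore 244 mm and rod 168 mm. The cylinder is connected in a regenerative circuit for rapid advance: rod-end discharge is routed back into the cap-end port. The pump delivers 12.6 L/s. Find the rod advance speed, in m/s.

v ≈ 0.568 m/s

In regeneration the rod-end outflow joins the pump flow into the cap end, so the net volume the pump must supply per unit advance equals the rod cross-section area.
Rod cross-section A_rod = π/4 × (168 mm)² = 22170 mm^2
v = Q_pump / A_rod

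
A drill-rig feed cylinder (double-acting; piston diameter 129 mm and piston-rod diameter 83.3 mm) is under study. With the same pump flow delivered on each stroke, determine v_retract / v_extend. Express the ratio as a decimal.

v_ret/v_ext ≈ 1.72

Cap-side area A_cap = π/4 × (129 mm)² = 13070 mm^2
Rod-side annular area A_ann = π/4 × (129² − 83.3²) = 7620 mm^2
For equal Q, v ∝ 1/A, so v_ret/v_ext = A_cap/A_ann.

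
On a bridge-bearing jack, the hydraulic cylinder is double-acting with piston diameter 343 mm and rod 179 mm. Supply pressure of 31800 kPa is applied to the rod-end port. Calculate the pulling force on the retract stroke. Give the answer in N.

Rod-side annular area A_ann = π/4 × (343² − 179²) = 67240 mm^2
On retraction the pressure acts on the annular area (bore minus rod).
F = P × A_ann

F ≈ 2.14e6 N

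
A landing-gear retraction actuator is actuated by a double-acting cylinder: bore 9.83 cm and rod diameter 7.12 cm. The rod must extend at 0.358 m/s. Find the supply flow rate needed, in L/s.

Q ≈ 2.72 L/s

Cap-side area A_cap = π/4 × (9.83 cm)² = 75.89 cm^2
Q = A × v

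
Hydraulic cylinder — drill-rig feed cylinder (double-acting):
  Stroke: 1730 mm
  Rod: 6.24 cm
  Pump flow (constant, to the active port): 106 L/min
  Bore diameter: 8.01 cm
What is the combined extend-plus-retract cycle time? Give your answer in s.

Cap-side area A_cap = π/4 × (8.01 cm)² = 50.39 cm^2
Rod-side annular area A_ann = π/4 × (8.01² − 6.24²) = 19.81 cm^2
t_ext = A_cap·L/Q = 4.935 s
t_ret = A_ann·L/Q = 1.940 s
t_cycle = t_ext + t_ret

t ≈ 6.87 s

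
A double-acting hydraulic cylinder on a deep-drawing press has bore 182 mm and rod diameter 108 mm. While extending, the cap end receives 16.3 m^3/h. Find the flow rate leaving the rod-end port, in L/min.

Cap-side area A_cap = π/4 × (182 mm)² = 26020 mm^2
Rod-side annular area A_ann = π/4 × (182² − 108²) = 16850 mm^2
Piston speed v = Q_in/A_cap; rod-end outflow Q_out = v × A_ann = Q_in × A_ann/A_cap.

Q_out ≈ 176 L/min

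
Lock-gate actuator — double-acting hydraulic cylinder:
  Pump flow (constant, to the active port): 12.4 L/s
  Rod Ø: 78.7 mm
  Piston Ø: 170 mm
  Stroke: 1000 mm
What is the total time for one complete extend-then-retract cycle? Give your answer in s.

Cap-side area A_cap = π/4 × (170 mm)² = 22700 mm^2
Rod-side annular area A_ann = π/4 × (170² − 78.7²) = 17830 mm^2
t_ext = A_cap·L/Q = 1.830 s
t_ret = A_ann·L/Q = 1.438 s
t_cycle = t_ext + t_ret

t ≈ 3.27 s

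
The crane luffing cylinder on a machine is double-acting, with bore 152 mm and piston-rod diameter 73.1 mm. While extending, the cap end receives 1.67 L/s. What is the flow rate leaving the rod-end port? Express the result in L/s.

Cap-side area A_cap = π/4 × (152 mm)² = 18150 mm^2
Rod-side annular area A_ann = π/4 × (152² − 73.1²) = 13950 mm^2
Piston speed v = Q_in/A_cap; rod-end outflow Q_out = v × A_ann = Q_in × A_ann/A_cap.

Q_out ≈ 1.28 L/s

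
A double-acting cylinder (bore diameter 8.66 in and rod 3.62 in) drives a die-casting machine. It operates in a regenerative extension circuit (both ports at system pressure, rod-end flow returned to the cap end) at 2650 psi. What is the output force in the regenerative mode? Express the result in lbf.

With equal pressure on both faces, forces on the annular region cancel; the net push is pressure × rod cross-section.
Rod cross-section A_rod = π/4 × (3.62 in)² = 10.29 in^2
F = P × A_rod

F ≈ 27300 lbf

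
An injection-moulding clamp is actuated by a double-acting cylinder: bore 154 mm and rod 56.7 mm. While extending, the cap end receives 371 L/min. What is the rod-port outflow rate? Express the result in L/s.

Q_out ≈ 5.35 L/s

Cap-side area A_cap = π/4 × (154 mm)² = 18630 mm^2
Rod-side annular area A_ann = π/4 × (154² − 56.7²) = 16100 mm^2
Piston speed v = Q_in/A_cap; rod-end outflow Q_out = v × A_ann = Q_in × A_ann/A_cap.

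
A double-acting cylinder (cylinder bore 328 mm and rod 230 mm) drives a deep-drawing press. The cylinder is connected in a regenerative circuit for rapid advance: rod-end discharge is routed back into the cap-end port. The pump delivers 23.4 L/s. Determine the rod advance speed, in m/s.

v ≈ 0.563 m/s

In regeneration the rod-end outflow joins the pump flow into the cap end, so the net volume the pump must supply per unit advance equals the rod cross-section area.
Rod cross-section A_rod = π/4 × (230 mm)² = 41550 mm^2
v = Q_pump / A_rod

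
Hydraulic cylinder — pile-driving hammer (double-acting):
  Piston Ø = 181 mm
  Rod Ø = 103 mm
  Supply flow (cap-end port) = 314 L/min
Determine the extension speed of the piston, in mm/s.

v ≈ 203 mm/s

Cap-side area A_cap = π/4 × (181 mm)² = 25730 mm^2
v = Q / A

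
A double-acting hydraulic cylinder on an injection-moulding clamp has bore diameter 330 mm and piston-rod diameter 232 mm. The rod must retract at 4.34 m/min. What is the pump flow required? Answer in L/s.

Q ≈ 3.13 L/s

Rod-side annular area A_ann = π/4 × (330² − 232²) = 43260 mm^2
Q = A × v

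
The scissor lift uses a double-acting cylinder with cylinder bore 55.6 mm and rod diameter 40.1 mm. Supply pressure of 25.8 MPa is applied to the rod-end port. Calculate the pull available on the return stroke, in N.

Rod-side annular area A_ann = π/4 × (55.6² − 40.1²) = 1165 mm^2
On retraction the pressure acts on the annular area (bore minus rod).
F = P × A_ann

F ≈ 30100 N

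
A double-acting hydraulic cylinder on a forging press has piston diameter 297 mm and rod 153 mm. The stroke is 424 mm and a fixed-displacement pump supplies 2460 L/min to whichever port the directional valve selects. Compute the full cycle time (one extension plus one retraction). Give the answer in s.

Cap-side area A_cap = π/4 × (297 mm)² = 69280 mm^2
Rod-side annular area A_ann = π/4 × (297² − 153²) = 50890 mm^2
t_ext = A_cap·L/Q = 0.7164 s
t_ret = A_ann·L/Q = 0.5263 s
t_cycle = t_ext + t_ret

t ≈ 1.24 s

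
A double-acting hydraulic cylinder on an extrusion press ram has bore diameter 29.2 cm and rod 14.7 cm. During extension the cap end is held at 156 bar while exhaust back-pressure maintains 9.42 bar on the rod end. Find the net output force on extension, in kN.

Cap-side area A_cap = π/4 × (29.2 cm)² = 669.7 cm^2
Rod-side annular area A_ann = π/4 × (29.2² − 14.7²) = 499.9 cm^2
Net thrust = P_cap·A_cap − P_rod·A_ann = 1045 kN − 47.09 kN

F ≈ 998 kN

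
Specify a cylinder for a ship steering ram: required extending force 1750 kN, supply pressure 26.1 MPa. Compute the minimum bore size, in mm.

D ≈ 292 mm

Extension force acts on the full piston face: F = P × (π/4)D².
D = √(4F / (πP)) = √(4 × 1750 kN / (π × 26.1 MPa))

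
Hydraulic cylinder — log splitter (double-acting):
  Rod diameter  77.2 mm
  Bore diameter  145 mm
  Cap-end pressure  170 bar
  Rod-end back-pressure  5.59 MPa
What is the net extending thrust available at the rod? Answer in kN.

Cap-side area A_cap = π/4 × (145 mm)² = 16510 mm^2
Rod-side annular area A_ann = π/4 × (145² − 77.2²) = 11830 mm^2
Net thrust = P_cap·A_cap − P_rod·A_ann = 280.7 kN − 66.14 kN

F ≈ 215 kN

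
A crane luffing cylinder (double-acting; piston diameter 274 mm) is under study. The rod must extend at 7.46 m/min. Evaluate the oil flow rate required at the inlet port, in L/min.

Cap-side area A_cap = π/4 × (274 mm)² = 58960 mm^2
Q = A × v

Q ≈ 440 L/min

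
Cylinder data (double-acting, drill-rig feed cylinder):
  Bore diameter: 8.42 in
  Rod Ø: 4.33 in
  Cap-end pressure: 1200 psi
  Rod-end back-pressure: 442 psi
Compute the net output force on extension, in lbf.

F ≈ 48700 lbf

Cap-side area A_cap = π/4 × (8.42 in)² = 55.68 in^2
Rod-side annular area A_ann = π/4 × (8.42² − 4.33²) = 40.96 in^2
Net thrust = P_cap·A_cap − P_rod·A_ann = 66820 lbf − 18100 lbf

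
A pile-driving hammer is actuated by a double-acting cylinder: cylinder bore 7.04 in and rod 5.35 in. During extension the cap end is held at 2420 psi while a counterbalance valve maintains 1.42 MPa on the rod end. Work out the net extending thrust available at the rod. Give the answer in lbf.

Cap-side area A_cap = π/4 × (7.04 in)² = 38.93 in^2
Rod-side annular area A_ann = π/4 × (7.04² − 5.35²) = 16.45 in^2
Net thrust = P_cap·A_cap − P_rod·A_ann = 94200 lbf − 3387 lbf

F ≈ 90800 lbf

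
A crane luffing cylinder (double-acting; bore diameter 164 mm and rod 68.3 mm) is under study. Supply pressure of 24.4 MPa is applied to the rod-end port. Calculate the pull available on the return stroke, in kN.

F ≈ 426 kN

Rod-side annular area A_ann = π/4 × (164² − 68.3²) = 17460 mm^2
On retraction the pressure acts on the annular area (bore minus rod).
F = P × A_ann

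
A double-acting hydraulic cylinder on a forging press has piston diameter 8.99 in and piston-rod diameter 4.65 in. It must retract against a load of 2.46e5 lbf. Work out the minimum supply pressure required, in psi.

P ≈ 5290 psi

Rod-side annular area A_ann = π/4 × (8.99² − 4.65²) = 46.49 in^2
Retraction: pressure acts on the annular area.
P = F / A = 2.46e5 lbf / A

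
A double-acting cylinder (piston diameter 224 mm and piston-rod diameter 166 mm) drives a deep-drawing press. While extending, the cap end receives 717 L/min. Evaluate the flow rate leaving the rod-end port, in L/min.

Q_out ≈ 323 L/min

Cap-side area A_cap = π/4 × (224 mm)² = 39410 mm^2
Rod-side annular area A_ann = π/4 × (224² − 166²) = 17770 mm^2
Piston speed v = Q_in/A_cap; rod-end outflow Q_out = v × A_ann = Q_in × A_ann/A_cap.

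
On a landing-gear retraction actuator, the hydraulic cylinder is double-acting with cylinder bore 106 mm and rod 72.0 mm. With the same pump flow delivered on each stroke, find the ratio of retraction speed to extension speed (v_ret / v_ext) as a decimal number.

v_ret/v_ext ≈ 1.86

Cap-side area A_cap = π/4 × (106 mm)² = 8825 mm^2
Rod-side annular area A_ann = π/4 × (106² − 72.0²) = 4753 mm^2
For equal Q, v ∝ 1/A, so v_ret/v_ext = A_cap/A_ann.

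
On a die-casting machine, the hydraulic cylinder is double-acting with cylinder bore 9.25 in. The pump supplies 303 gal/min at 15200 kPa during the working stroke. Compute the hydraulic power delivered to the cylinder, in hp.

Hydraulic power = P × Q

W ≈ 390 hp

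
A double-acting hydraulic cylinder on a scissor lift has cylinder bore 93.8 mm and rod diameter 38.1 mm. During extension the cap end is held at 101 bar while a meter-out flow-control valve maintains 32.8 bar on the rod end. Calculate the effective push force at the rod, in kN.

F ≈ 50.9 kN

Cap-side area A_cap = π/4 × (93.8 mm)² = 6910 mm^2
Rod-side annular area A_ann = π/4 × (93.8² − 38.1²) = 5770 mm^2
Net thrust = P_cap·A_cap − P_rod·A_ann = 69.79 kN − 18.93 kN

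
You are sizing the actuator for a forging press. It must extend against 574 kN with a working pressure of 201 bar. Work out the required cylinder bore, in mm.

D ≈ 191 mm

Extension force acts on the full piston face: F = P × (π/4)D².
D = √(4F / (πP)) = √(4 × 574 kN / (π × 201 bar))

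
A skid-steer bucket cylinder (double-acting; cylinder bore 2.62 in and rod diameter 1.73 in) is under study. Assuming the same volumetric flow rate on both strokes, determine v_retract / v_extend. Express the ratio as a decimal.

Cap-side area A_cap = π/4 × (2.62 in)² = 5.391 in^2
Rod-side annular area A_ann = π/4 × (2.62² − 1.73²) = 3.041 in^2
For equal Q, v ∝ 1/A, so v_ret/v_ext = A_cap/A_ann.

v_ret/v_ext ≈ 1.77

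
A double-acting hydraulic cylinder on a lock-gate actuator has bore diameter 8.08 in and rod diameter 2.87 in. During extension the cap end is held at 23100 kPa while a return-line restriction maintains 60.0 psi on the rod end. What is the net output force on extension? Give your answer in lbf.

F ≈ 1.69e5 lbf

Cap-side area A_cap = π/4 × (8.08 in)² = 51.28 in^2
Rod-side annular area A_ann = π/4 × (8.08² − 2.87²) = 44.81 in^2
Net thrust = P_cap·A_cap − P_rod·A_ann = 1.718e5 lbf − 2688 lbf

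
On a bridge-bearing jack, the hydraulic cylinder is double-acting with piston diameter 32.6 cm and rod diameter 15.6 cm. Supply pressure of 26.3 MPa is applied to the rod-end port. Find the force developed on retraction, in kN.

Rod-side annular area A_ann = π/4 × (32.6² − 15.6²) = 643.6 cm^2
On retraction the pressure acts on the annular area (bore minus rod).
F = P × A_ann

F ≈ 1690 kN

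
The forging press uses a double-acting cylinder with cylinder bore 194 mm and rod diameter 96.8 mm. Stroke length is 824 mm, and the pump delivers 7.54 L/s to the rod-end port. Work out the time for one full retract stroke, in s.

Rod-side annular area A_ann = π/4 × (194² − 96.8²) = 22200 mm^2
Swept volume V = A × L; t = V / Q = A·L / Q

t ≈ 2.43 s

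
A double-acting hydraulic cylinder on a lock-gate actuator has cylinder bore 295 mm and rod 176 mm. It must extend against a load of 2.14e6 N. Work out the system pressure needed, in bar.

P ≈ 313 bar

Cap-side area A_cap = π/4 × (295 mm)² = 68350 mm^2
P = F / A = 2.14e6 N / A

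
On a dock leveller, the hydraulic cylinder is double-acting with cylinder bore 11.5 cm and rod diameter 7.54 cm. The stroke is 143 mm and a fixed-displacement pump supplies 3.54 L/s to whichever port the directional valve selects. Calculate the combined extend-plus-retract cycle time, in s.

Cap-side area A_cap = π/4 × (11.5 cm)² = 103.9 cm^2
Rod-side annular area A_ann = π/4 × (11.5² − 7.54²) = 59.22 cm^2
t_ext = A_cap·L/Q = 0.4196 s
t_ret = A_ann·L/Q = 0.2392 s
t_cycle = t_ext + t_ret

t ≈ 0.659 s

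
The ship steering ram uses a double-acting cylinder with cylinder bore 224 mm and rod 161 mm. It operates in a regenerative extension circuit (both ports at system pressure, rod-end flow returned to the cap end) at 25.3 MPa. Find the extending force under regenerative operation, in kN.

With equal pressure on both faces, forces on the annular region cancel; the net push is pressure × rod cross-section.
Rod cross-section A_rod = π/4 × (161 mm)² = 20360 mm^2
F = P × A_rod

F ≈ 515 kN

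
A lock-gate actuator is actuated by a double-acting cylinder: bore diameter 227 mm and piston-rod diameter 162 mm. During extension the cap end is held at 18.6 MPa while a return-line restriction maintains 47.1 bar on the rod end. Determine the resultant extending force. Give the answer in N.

Cap-side area A_cap = π/4 × (227 mm)² = 40470 mm^2
Rod-side annular area A_ann = π/4 × (227² − 162²) = 19860 mm^2
Net thrust = P_cap·A_cap − P_rod·A_ann = 7.528e5 N − 93530 N

F ≈ 6.59e5 N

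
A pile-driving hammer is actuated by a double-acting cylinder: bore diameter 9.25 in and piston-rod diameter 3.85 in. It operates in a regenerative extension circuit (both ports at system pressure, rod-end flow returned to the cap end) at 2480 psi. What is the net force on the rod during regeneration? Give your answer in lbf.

F ≈ 28900 lbf

With equal pressure on both faces, forces on the annular region cancel; the net push is pressure × rod cross-section.
Rod cross-section A_rod = π/4 × (3.85 in)² = 11.64 in^2
F = P × A_rod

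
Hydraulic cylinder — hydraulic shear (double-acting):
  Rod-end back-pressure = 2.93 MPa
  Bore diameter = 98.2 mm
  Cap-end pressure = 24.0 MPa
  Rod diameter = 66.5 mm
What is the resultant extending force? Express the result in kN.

F ≈ 170 kN

Cap-side area A_cap = π/4 × (98.2 mm)² = 7574 mm^2
Rod-side annular area A_ann = π/4 × (98.2² − 66.5²) = 4101 mm^2
Net thrust = P_cap·A_cap − P_rod·A_ann = 181.8 kN − 12.01 kN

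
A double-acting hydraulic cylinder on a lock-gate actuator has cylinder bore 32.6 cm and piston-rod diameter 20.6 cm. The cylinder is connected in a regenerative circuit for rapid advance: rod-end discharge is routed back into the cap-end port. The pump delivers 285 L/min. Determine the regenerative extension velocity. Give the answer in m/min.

v ≈ 8.55 m/min

In regeneration the rod-end outflow joins the pump flow into the cap end, so the net volume the pump must supply per unit advance equals the rod cross-section area.
Rod cross-section A_rod = π/4 × (20.6 cm)² = 333.3 cm^2
v = Q_pump / A_rod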